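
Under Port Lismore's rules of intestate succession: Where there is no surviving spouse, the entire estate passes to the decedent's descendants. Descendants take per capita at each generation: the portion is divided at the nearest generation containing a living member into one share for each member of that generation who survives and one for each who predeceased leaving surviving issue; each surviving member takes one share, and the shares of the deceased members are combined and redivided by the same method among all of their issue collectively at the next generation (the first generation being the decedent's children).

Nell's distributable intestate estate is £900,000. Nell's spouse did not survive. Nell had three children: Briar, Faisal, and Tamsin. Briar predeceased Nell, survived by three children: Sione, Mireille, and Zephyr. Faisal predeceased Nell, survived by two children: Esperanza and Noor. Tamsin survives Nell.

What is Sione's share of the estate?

The entire £900,000 passes to the descendants.
That amount (£900,000) is divided at the children's generation into 3 shares of £300,000. Tamsin takes £300,000. The 2 shares of the deceased (Briar and Faisal) are combined into a pool of £600,000.
That pool (£600,000) is divided at the grandchildren's generation equally among Sione, Mireille, Zephyr, Esperanza, and Noor: £120,000 each.

Sione receives £120,000.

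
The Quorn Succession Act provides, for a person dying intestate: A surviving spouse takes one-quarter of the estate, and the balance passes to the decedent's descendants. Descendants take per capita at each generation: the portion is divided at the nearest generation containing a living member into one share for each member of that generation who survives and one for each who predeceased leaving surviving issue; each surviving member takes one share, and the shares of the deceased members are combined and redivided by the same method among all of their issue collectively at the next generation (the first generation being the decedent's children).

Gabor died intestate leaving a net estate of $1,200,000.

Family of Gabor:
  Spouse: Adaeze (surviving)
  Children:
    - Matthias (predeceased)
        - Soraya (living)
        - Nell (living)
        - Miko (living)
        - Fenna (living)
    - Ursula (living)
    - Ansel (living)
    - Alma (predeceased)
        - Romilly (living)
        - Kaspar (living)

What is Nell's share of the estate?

Adaeze takes one-quarter of $1,200,000 = $300,000. The remaining $900,000 passes to the descendants.
The descendants' portion ($900,000) is divided at the children's generation into 4 shares of $225,000. Ursula and Ansel each take $225,000. The 2 shares of the deceased (Matthias and Alma) are combined into a pool of $450,000.
That pool ($450,000) is divided at the grandchildren's generation equally among Soraya, Nell, Miko, Fenna, Romilly, and Kaspar: $75,000 each.

Nell receives $75,000.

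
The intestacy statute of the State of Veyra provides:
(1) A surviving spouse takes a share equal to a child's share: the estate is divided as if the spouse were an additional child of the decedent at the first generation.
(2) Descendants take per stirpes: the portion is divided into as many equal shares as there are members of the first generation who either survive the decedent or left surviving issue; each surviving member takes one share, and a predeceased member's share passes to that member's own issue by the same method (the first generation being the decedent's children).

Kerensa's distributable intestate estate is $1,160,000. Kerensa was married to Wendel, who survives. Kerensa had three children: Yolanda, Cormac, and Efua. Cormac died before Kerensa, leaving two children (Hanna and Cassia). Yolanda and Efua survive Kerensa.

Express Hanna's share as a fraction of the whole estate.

Hanna receives 1/8 of the estate.

The spouse counts as an additional share at the children's level, so there are 4 primary shares of $290,000. Wendel takes one such share ($290,000).
The children's combined portion ($870,000) is divided into 3 shares of $290,000: Yolanda and Efua each take $290,000; Cormac's $290,000 share passes to Cormac's issue.
Cormac's share ($290,000) is divided into 2 shares of $145,000: Hanna and Cassia each take $145,000.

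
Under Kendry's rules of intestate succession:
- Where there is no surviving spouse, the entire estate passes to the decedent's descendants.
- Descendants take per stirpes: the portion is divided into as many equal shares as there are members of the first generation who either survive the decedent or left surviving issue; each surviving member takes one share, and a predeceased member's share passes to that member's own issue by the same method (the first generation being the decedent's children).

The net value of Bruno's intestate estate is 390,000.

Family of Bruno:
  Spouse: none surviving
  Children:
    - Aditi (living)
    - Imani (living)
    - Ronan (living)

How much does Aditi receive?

Aditi receives 130,000.

The entire 390,000 passes to the descendants.
That amount (390,000) is divided into 3 shares of 130,000: Aditi, Imani, and Ronan each take 130,000.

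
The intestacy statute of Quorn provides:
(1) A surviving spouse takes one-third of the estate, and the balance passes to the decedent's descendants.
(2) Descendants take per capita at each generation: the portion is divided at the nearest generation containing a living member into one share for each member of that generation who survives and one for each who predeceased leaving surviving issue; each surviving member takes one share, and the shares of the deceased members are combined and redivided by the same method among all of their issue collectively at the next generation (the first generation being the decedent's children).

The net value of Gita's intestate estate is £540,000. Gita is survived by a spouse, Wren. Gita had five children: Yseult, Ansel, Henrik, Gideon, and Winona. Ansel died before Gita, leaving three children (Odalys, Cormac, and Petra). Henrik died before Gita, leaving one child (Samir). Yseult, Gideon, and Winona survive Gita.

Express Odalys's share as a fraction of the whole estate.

Wren takes one-third of £540,000 = £180,000. The remaining £360,000 passes to the descendants.
The descendants' portion (£360,000) is divided at the children's generation into 5 shares of £72,000. Yseult, Gideon, and Winona each take £72,000. The 2 shares of the deceased (Ansel and Henrik) are combined into a pool of £144,000.
That pool (£144,000) is divided at the grandchildren's generation equally among Odalys, Cormac, Petra, and Samir: £36,000 each.

Odalys receives 1/15 of the estate.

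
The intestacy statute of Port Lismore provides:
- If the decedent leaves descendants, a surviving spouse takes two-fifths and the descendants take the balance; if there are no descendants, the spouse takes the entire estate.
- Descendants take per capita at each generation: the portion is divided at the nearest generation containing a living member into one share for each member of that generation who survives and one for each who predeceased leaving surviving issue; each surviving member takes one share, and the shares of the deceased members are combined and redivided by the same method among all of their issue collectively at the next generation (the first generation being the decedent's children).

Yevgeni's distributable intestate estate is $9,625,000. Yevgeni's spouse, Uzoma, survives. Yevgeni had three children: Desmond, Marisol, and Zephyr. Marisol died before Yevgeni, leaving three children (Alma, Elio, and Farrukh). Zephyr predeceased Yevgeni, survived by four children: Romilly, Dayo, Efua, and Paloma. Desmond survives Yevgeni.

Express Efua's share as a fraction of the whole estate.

Efua receives 2/35 of the estate.

Uzoma takes two-fifths of $9,625,000 = $3,850,000. The remaining $5,775,000 passes to the descendants.
The descendants' portion ($5,775,000) is divided at the children's generation into 3 shares of $1,925,000. Desmond takes $1,925,000. The 2 shares of the deceased (Marisol and Zephyr) are combined into a pool of $3,850,000.
That pool ($3,850,000) is divided at the grandchildren's generation equally among Alma, Elio, Farrukh, Romilly, Dayo, Efua, and Paloma: $550,000 each.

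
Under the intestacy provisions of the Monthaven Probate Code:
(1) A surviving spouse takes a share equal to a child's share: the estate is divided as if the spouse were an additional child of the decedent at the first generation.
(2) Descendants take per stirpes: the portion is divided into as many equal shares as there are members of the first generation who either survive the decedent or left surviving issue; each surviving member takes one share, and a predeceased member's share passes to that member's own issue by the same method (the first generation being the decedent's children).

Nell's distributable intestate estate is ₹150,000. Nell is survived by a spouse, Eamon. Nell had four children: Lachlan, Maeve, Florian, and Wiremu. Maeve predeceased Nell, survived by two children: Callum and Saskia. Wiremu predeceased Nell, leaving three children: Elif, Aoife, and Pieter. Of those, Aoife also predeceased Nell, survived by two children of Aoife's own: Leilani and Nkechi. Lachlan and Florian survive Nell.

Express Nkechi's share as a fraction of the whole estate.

Nkechi receives 1/30 of the estate.

The spouse counts as an additional share at the children's level, so there are 5 primary shares of ₹30,000. Eamon takes one such share (₹30,000).
The children's combined portion (₹120,000) is divided into 4 shares of ₹30,000: Lachlan and Florian each take ₹30,000; Maeve's ₹30,000 share passes to Maeve's issue; Wiremu's ₹30,000 share passes to Wiremu's issue.
Maeve's share (₹30,000) is divided into 2 shares of ₹15,000: Callum and Saskia each take ₹15,000.
Wiremu's share (₹30,000) is divided into 3 shares of ₹10,000: Elif and Pieter each take ₹10,000; Aoife's ₹10,000 share passes to Aoife's issue.
Aoife's share (₹10,000) is divided into 2 shares of ₹5,000: Leilani and Nkechi each take ₹5,000.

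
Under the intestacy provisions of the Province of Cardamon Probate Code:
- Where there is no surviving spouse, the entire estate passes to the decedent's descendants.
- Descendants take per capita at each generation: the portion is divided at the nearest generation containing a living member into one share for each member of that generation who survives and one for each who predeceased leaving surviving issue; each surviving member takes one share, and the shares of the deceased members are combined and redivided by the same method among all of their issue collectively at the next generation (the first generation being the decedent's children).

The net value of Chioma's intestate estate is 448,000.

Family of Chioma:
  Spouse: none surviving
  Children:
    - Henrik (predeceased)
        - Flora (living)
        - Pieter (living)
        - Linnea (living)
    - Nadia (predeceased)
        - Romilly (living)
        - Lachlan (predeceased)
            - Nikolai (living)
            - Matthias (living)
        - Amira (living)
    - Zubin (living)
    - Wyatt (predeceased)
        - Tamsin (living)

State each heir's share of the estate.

The entire 448,000 passes to the descendants.
That amount (448,000) is divided at the children's generation into 4 shares of 112,000. Zubin takes 112,000. The 3 shares of the deceased (Henrik, Nadia, and Wyatt) are combined into a pool of 336,000.
That pool (336,000) is divided at the grandchildren's generation into 7 shares of 48,000. Flora, Pieter, Linnea, Romilly, Amira, and Tamsin each take 48,000. The remaining share for the deceased Lachlan (48,000) is carried to the next generation.
That pool (48,000) is divided at the great-grandchildren's generation equally among Nikolai and Matthias: 24,000 each.

Flora: 48,000; Pieter: 48,000; Linnea: 48,000; Romilly: 48,000; Nikolai: 24,000; Matthias: 24,000; Amira: 48,000; Zubin: 112,000; Tamsin: 48,000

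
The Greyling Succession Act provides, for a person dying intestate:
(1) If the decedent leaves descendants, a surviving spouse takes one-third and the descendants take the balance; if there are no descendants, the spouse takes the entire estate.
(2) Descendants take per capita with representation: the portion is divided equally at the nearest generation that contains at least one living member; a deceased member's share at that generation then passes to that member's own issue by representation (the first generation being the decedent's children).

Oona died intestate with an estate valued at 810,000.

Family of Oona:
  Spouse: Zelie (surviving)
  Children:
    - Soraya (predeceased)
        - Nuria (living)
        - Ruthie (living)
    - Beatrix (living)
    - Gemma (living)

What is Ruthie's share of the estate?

Ruthie receives 90,000.

Zelie takes one-third of 810,000 = 270,000. The remaining 540,000 passes to the descendants.
The descendants' portion (540,000) is divided into 3 shares of 180,000: Beatrix and Gemma each take 180,000; Soraya's 180,000 share passes to Soraya's issue.
Soraya's share (180,000) is divided into 2 shares of 90,000: Nuria and Ruthie each take 90,000.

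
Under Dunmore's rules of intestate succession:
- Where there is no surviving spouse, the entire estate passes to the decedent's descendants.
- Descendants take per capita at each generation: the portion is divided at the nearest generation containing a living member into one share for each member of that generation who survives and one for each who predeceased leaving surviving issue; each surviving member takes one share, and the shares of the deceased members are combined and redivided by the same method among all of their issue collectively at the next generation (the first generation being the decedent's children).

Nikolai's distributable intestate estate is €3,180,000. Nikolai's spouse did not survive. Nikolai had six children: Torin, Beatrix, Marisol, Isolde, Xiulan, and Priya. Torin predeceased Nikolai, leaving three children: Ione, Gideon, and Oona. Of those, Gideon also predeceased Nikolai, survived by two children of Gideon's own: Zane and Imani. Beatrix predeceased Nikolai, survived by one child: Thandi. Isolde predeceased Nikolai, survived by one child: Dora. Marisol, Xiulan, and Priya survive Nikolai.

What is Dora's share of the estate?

Dora receives €318,000.

The entire €3,180,000 passes to the descendants.
That amount (€3,180,000) is divided at the children's generation into 6 shares of €530,000. Marisol, Xiulan, and Priya each take €530,000. The 3 shares of the deceased (Torin, Beatrix, and Isolde) are combined into a pool of €1,590,000.
That pool (€1,590,000) is divided at the grandchildren's generation into 5 shares of €318,000. Ione, Oona, Thandi, and Dora each take €318,000. The remaining share for the deceased Gideon (€318,000) is carried to the next generation.
That pool (€318,000) is divided at the great-grandchildren's generation equally among Zane and Imani: €159,000 each.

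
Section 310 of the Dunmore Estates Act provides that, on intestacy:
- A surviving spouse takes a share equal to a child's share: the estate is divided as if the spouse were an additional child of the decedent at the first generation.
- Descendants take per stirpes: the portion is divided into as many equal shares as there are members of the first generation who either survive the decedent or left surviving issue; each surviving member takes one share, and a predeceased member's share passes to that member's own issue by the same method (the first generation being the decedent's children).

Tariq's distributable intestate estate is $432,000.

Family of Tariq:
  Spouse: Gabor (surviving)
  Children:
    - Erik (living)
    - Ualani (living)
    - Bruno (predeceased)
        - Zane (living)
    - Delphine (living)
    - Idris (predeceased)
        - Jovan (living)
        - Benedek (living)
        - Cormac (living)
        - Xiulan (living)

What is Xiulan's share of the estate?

Xiulan receives $18,000.

The spouse counts as an additional share at the children's level, so there are 6 primary shares of $72,000. Gabor takes one such share ($72,000).
The children's combined portion ($360,000) is divided into 5 shares of $72,000: Erik, Ualani, and Delphine each take $72,000; Bruno's $72,000 share passes to Bruno's issue; Idris's $72,000 share passes to Idris's issue.
Bruno's share ($72,000) passes entirely to Zane.
Idris's share ($72,000) is divided into 4 shares of $18,000: Jovan, Benedek, Cormac, and Xiulan each take $18,000.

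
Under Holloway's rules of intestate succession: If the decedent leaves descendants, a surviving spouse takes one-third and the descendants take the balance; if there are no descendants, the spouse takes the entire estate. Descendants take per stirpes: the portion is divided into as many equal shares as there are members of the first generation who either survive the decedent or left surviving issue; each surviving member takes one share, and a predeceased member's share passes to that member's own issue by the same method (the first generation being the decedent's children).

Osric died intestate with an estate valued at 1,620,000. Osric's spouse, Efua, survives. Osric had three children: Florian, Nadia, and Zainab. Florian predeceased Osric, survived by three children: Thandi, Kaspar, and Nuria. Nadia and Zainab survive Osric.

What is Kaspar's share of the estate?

Efua takes one-third of 1,620,000 = 540,000. The remaining 1,080,000 passes to the descendants.
The descendants' portion (1,080,000) is divided into 3 shares of 360,000: Nadia and Zainab each take 360,000; Florian's 360,000 share passes to Florian's issue.
Florian's share (360,000) is divided into 3 shares of 120,000: Thandi, Kaspar, and Nuria each take 120,000.

Kaspar receives 120,000.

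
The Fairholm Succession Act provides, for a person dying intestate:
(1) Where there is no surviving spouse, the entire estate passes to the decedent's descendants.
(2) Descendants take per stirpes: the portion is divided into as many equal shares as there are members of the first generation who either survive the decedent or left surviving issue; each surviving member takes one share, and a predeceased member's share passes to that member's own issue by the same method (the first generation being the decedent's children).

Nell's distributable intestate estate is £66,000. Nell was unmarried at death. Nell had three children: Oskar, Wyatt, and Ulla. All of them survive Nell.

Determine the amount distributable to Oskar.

Oskar receives £22,000.

The entire £66,000 passes to the descendants.
That amount (£66,000) is divided into 3 shares of £22,000: Oskar, Wyatt, and Ulla each take £22,000.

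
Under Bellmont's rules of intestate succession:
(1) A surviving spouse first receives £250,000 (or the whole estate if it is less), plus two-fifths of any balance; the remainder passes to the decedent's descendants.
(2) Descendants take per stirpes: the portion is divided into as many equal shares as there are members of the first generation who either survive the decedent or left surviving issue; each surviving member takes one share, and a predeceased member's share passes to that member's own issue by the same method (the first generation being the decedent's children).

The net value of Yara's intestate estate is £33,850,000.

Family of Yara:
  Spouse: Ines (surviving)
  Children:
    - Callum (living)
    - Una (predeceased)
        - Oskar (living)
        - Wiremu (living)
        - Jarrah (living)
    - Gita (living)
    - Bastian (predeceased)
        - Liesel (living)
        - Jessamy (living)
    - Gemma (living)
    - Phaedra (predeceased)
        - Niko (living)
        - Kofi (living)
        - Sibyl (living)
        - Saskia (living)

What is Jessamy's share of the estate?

Ines first takes £250,000, leaving a balance of £33,600,000. Ines then takes two-fifths of the balance (£13,440,000), for a total of £13,690,000. The remaining £20,160,000 passes to the descendants.
The descendants' portion (£20,160,000) is divided into 6 shares of £3,360,000: Callum, Gita, and Gemma each take £3,360,000; Una's £3,360,000 share passes to Una's issue; Bastian's £3,360,000 share passes to Bastian's issue; Phaedra's £3,360,000 share passes to Phaedra's issue.
Una's share (£3,360,000) is divided into 3 shares of £1,120,000: Oskar, Wiremu, and Jarrah each take £1,120,000.
Bastian's share (£3,360,000) is divided into 2 shares of £1,680,000: Liesel and Jessamy each take £1,680,000.
Phaedra's share (£3,360,000) is divided into 4 shares of £840,000: Niko, Kofi, Sibyl, and Saskia each take £840,000.

Jessamy receives £1,680,000.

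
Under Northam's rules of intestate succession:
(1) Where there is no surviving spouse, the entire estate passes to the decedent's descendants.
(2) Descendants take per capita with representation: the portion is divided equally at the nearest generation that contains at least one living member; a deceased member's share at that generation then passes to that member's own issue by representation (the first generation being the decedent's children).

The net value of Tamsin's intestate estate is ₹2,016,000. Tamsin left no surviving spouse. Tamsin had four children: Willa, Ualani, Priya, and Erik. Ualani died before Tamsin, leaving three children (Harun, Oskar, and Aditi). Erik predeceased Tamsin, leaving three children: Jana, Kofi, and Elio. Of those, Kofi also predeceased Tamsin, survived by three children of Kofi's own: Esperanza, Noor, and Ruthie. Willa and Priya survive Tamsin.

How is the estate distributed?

Willa: ₹504,000; Harun: ₹168,000; Oskar: ₹168,000; Aditi: ₹168,000; Priya: ₹504,000; Jana: ₹168,000; Esperanza: ₹56,000; Noor: ₹56,000; Ruthie: ₹56,000; Elio: ₹168,000

The entire ₹2,016,000 passes to the descendants.
That amount (₹2,016,000) is divided into 4 shares of ₹504,000: Willa and Priya each take ₹504,000; Ualani's ₹504,000 share passes to Ualani's issue; Erik's ₹504,000 share passes to Erik's issue.
Ualani's share (₹504,000) is divided into 3 shares of ₹168,000: Harun, Oskar, and Aditi each take ₹168,000.
Erik's share (₹504,000) is divided into 3 shares of ₹168,000: Jana and Elio each take ₹168,000; Kofi's ₹168,000 share passes to Kofi's issue.
Kofi's share (₹168,000) is divided into 3 shares of ₹56,000: Esperanza, Noor, and Ruthie each take ₹56,000.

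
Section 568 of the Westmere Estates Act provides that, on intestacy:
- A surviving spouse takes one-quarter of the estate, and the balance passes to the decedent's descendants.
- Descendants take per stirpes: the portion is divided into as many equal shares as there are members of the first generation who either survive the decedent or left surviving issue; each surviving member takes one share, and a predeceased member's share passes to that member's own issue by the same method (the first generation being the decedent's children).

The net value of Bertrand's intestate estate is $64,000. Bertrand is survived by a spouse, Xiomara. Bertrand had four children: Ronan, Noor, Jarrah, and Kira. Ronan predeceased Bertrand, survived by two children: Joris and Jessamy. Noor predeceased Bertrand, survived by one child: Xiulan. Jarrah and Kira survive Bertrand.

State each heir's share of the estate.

Xiomara: $16,000; Joris: $6,000; Jessamy: $6,000; Xiulan: $12,000; Jarrah: $12,000; Kira: $12,000

Xiomara takes one-quarter of $64,000 = $16,000. The remaining $48,000 passes to the descendants.
The descendants' portion ($48,000) is divided into 4 shares of $12,000: Jarrah and Kira each take $12,000; Ronan's $12,000 share passes to Ronan's issue; Noor's $12,000 share passes to Noor's issue.
Ronan's share ($12,000) is divided into 2 shares of $6,000: Joris and Jessamy each take $6,000.
Noor's share ($12,000) passes entirely to Xiulan.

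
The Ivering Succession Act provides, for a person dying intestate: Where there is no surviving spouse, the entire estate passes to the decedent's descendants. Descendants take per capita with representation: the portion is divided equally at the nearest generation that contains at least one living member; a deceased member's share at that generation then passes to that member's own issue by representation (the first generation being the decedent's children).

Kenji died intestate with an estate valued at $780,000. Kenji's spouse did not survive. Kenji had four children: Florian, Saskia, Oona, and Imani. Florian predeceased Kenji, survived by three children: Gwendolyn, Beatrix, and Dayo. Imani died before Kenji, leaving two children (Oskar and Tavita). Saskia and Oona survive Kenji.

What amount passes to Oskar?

Oskar receives $97,500.

The entire $780,000 passes to the descendants.
That amount ($780,000) is divided into 4 shares of $195,000: Saskia and Oona each take $195,000; Florian's $195,000 share passes to Florian's issue; Imani's $195,000 share passes to Imani's issue.
Florian's share ($195,000) is divided into 3 shares of $65,000: Gwendolyn, Beatrix, and Dayo each take $65,000.
Imani's share ($195,000) is divided into 2 shares of $97,500: Oskar and Tavita each take $97,500.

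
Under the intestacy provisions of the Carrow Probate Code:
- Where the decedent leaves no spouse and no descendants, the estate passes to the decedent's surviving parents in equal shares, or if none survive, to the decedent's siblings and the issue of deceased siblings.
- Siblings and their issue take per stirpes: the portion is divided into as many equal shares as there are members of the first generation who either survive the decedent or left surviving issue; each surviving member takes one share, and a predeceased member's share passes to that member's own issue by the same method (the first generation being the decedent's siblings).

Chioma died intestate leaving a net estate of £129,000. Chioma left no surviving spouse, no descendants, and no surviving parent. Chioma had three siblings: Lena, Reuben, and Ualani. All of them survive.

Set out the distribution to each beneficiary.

The entire £129,000 passes to the siblings and their issue.
That amount (£129,000) is divided into 3 shares of £43,000: Lena, Reuben, and Ualani each take £43,000.

Lena: £43,000; Reuben: £43,000; Ualani: £43,000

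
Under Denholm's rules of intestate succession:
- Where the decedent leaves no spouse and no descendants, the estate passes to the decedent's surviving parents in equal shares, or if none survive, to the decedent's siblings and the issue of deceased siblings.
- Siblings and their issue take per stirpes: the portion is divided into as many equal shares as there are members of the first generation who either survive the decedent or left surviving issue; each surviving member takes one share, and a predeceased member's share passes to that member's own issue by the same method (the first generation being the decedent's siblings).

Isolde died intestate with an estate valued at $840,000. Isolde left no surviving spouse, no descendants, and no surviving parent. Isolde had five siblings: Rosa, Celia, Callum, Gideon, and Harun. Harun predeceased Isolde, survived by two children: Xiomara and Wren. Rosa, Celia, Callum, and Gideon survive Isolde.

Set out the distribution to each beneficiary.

Rosa: $168,000; Celia: $168,000; Callum: $168,000; Gideon: $168,000; Xiomara: $84,000; Wren: $84,000

The entire $840,000 passes to the siblings and their issue.
That amount ($840,000) is divided into 5 shares of $168,000: Rosa, Celia, Callum, and Gideon each take $168,000; Harun's $168,000 share passes to Harun's issue.
Harun's share ($168,000) is divided into 2 shares of $84,000: Xiomara and Wren each take $84,000.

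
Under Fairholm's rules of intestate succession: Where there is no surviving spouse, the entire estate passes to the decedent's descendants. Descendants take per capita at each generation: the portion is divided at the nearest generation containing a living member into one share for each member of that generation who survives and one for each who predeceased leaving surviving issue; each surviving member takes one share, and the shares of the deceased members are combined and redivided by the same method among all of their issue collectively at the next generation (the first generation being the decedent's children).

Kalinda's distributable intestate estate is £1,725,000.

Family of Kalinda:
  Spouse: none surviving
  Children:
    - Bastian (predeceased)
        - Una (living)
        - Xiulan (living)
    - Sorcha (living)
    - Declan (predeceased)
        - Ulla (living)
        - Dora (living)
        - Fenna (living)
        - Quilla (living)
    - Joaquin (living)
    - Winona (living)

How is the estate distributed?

Una: £115,000; Xiulan: £115,000; Sorcha: £345,000; Ulla: £115,000; Dora: £115,000; Fenna: £115,000; Quilla: £115,000; Joaquin: £345,000; Winona: £345,000

The entire £1,725,000 passes to the descendants.
That amount (£1,725,000) is divided at the children's generation into 5 shares of £345,000. Sorcha, Joaquin, and Winona each take £345,000. The 2 shares of the deceased (Bastian and Declan) are combined into a pool of £690,000.
That pool (£690,000) is divided at the grandchildren's generation equally among Una, Xiulan, Ulla, Dora, Fenna, and Quilla: £115,000 each.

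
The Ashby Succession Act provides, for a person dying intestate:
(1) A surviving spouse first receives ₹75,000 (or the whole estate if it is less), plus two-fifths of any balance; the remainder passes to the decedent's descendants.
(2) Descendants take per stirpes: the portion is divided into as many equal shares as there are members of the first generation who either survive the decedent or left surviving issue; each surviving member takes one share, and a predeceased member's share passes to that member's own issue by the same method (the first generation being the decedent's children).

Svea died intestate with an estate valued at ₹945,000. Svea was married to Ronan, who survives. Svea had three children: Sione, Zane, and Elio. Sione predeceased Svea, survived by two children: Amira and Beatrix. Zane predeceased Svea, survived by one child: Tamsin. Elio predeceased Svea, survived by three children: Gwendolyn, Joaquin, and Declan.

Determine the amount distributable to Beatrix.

Beatrix receives ₹87,000.

Ronan first takes ₹75,000, leaving a balance of ₹870,000. Ronan then takes two-fifths of the balance (₹348,000), for a total of ₹423,000. The remaining ₹522,000 passes to the descendants.
The descendants' portion (₹522,000) is divided into 3 shares of ₹174,000: Sione's ₹174,000 share passes to Sione's issue; Zane's ₹174,000 share passes to Zane's issue; Elio's ₹174,000 share passes to Elio's issue.
Sione's share (₹174,000) is divided into 2 shares of ₹87,000: Amira and Beatrix each take ₹87,000.
Zane's share (₹174,000) passes entirely to Tamsin.
Elio's share (₹174,000) is divided into 3 shares of ₹58,000: Gwendolyn, Joaquin, and Declan each take ₹58,000.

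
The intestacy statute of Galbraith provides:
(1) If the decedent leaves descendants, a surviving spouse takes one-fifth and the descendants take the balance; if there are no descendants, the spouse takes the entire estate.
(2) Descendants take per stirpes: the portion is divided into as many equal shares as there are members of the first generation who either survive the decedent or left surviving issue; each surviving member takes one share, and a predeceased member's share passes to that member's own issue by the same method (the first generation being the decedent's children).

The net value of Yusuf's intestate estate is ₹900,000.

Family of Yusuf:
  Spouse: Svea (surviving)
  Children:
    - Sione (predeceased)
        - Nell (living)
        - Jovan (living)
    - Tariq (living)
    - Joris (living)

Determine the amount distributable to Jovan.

Svea takes one-fifth of ₹900,000 = ₹180,000. The remaining ₹720,000 passes to the descendants.
The descendants' portion (₹720,000) is divided into 3 shares of ₹240,000: Tariq and Joris each take ₹240,000; Sione's ₹240,000 share passes to Sione's issue.
Sione's share (₹240,000) is divided into 2 shares of ₹120,000: Nell and Jovan each take ₹120,000.

Jovan receives ₹120,000.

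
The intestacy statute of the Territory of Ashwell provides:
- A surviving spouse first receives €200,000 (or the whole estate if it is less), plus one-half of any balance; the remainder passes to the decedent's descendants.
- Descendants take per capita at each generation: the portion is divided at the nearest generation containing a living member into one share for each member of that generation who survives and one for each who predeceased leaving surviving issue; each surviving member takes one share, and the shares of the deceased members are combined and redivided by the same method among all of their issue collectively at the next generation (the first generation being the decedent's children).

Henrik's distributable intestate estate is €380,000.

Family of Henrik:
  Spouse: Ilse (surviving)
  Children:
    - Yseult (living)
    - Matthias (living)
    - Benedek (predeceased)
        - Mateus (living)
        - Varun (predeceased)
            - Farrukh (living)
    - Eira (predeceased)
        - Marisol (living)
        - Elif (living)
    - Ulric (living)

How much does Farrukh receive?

Farrukh receives €9,000.

Ilse first takes €200,000, leaving a balance of €180,000. Ilse then takes one-half of the balance (€90,000), for a total of €290,000. The remaining €90,000 passes to the descendants.
The descendants' portion (€90,000) is divided at the children's generation into 5 shares of €18,000. Yseult, Matthias, and Ulric each take €18,000. The 2 shares of the deceased (Benedek and Eira) are combined into a pool of €36,000.
That pool (€36,000) is divided at the grandchildren's generation into 4 shares of €9,000. Mateus, Marisol, and Elif each take €9,000. The remaining share for the deceased Varun (€9,000) is carried to the next generation.
That pool (€9,000) passes entirely to Farrukh, the sole taker at the great-grandchildren's generation.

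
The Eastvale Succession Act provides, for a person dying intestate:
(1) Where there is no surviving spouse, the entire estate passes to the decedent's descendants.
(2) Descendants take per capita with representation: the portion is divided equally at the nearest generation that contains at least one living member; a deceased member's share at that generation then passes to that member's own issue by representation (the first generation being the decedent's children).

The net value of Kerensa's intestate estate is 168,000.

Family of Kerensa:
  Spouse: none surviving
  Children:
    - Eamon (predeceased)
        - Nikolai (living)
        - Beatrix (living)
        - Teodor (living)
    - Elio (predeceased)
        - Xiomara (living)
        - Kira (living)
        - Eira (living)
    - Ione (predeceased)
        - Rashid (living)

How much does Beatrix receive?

The entire 168,000 passes to the descendants.
No child survives, so the initial division is made at the grandchildren's generation.
That amount (168,000) is divided into 7 shares of 24,000: Nikolai, Beatrix, Teodor, Xiomara, Kira, Eira, and Rashid each take 24,000.

Beatrix receives 24,000.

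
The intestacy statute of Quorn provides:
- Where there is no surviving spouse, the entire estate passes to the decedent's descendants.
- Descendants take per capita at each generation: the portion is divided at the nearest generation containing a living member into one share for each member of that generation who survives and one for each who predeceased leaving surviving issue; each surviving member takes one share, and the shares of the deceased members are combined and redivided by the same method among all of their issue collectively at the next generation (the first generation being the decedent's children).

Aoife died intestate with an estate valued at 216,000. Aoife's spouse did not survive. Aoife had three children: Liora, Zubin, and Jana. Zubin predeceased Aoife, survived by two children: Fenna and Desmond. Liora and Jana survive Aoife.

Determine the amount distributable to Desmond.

The entire 216,000 passes to the descendants.
That amount (216,000) is divided at the children's generation into 3 shares of 72,000. Liora and Jana each take 72,000. The remaining share for the deceased Zubin (72,000) is carried to the next generation.
That pool (72,000) is divided at the grandchildren's generation equally among Fenna and Desmond: 36,000 each.

Desmond receives 36,000.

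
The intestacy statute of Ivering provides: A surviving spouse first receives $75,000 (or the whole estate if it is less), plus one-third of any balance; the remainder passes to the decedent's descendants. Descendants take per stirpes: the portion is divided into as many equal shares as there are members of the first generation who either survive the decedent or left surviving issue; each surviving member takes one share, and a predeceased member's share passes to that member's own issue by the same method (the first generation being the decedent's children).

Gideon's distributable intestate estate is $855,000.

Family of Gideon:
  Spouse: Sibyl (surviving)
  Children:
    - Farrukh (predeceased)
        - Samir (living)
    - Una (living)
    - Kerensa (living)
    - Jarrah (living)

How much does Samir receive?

Sibyl first takes $75,000, leaving a balance of $780,000. Sibyl then takes one-third of the balance ($260,000), for a total of $335,000. The remaining $520,000 passes to the descendants.
The descendants' portion ($520,000) is divided into 4 shares of $130,000: Una, Kerensa, and Jarrah each take $130,000; Farrukh's $130,000 share passes to Farrukh's issue.
Farrukh's share ($130,000) passes entirely to Samir.

Samir receives $130,000.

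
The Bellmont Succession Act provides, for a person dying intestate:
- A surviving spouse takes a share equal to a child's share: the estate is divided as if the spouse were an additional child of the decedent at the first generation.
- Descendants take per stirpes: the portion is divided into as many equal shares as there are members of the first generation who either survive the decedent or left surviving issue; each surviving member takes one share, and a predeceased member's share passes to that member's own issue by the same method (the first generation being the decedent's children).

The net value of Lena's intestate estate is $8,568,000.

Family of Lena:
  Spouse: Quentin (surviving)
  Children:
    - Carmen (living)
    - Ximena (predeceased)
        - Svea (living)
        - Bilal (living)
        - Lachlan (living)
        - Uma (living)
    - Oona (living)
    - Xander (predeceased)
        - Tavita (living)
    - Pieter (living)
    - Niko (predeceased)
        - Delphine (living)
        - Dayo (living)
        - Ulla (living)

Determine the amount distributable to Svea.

Svea receives $306,000.

The spouse counts as an additional share at the children's level, so there are 7 primary shares of $1,224,000. Quentin takes one such share ($1,224,000).
The children's combined portion ($7,344,000) is divided into 6 shares of $1,224,000: Carmen, Oona, and Pieter each take $1,224,000; Ximena's $1,224,000 share passes to Ximena's issue; Xander's $1,224,000 share passes to Xander's issue; Niko's $1,224,000 share passes to Niko's issue.
Ximena's share ($1,224,000) is divided into 4 shares of $306,000: Svea, Bilal, Lachlan, and Uma each take $306,000.
Xander's share ($1,224,000) passes entirely to Tavita.
Niko's share ($1,224,000) is divided into 3 shares of $408,000: Delphine, Dayo, and Ulla each take $408,000.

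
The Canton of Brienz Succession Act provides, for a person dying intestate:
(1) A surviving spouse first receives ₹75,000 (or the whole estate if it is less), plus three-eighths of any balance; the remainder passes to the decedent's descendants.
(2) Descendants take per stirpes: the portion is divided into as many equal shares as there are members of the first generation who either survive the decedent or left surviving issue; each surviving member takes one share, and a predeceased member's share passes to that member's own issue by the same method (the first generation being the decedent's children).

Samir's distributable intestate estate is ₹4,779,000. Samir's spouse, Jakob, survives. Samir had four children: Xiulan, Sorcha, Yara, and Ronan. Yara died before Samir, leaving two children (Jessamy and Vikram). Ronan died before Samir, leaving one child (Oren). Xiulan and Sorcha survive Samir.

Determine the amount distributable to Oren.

Oren receives ₹735,000.

Jakob first takes ₹75,000, leaving a balance of ₹4,704,000. Jakob then takes three-eighths of the balance (₹1,764,000), for a total of ₹1,839,000. The remaining ₹2,940,000 passes to the descendants.
The descendants' portion (₹2,940,000) is divided into 4 shares of ₹735,000: Xiulan and Sorcha each take ₹735,000; Yara's ₹735,000 share passes to Yara's issue; Ronan's ₹735,000 share passes to Ronan's issue.
Yara's share (₹735,000) is divided into 2 shares of ₹367,500: Jessamy and Vikram each take ₹367,500.
Ronan's share (₹735,000) passes entirely to Oren.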